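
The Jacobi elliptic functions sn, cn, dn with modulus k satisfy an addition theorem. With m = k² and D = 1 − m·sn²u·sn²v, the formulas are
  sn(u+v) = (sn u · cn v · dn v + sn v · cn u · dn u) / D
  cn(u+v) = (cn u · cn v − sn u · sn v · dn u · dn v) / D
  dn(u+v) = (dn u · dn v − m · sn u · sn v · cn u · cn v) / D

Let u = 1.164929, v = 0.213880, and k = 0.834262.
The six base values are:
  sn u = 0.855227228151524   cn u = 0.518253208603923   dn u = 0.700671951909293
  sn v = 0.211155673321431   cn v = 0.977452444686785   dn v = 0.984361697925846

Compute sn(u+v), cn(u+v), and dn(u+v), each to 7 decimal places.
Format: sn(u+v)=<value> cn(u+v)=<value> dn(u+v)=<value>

m = k² = 0.695993084644
D = 1 − m·sn²u·sn²v = 0.9773027379428536
sn(u+v) = (sn u·cn v·dn v + sn v·cn u·dn u)/D = 0.8995472077533645/0.9773027379428536 = 0.9204386448838172
cn(u+v) = (cn u·cn v − sn u·sn v·dn u·dn v)/D = 0.3820150031264785/0.9773027379428536 = 0.3908870693748289
dn(u+v) = (dn u·dn v − m·sn u·sn v·cn u·cn v)/D = 0.6260458072907092/0.9773027379428536 = 0.6405853406371162

sn(u+v)=0.9204386 cn(u+v)=0.3908871 dn(u+v)=0.6405853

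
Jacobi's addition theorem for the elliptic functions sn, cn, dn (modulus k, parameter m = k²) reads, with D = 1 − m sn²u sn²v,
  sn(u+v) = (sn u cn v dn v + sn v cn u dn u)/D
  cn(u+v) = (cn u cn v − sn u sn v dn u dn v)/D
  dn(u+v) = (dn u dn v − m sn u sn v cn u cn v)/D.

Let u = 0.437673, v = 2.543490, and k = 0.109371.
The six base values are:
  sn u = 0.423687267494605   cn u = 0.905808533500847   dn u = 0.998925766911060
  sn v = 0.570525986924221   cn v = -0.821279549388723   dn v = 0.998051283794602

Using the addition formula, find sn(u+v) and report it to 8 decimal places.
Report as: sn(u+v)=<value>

m = k² = 0.011962015641
D = 1 − m·sn²u·sn²v = 0.9993010500894864
sn(u+v) = (sn u·cn v·dn v + sn v·cn u·dn u)/D = 0.1689445557599215/0.9993010500894864 = 0.1690627221344286

sn(u+v)=0.16906272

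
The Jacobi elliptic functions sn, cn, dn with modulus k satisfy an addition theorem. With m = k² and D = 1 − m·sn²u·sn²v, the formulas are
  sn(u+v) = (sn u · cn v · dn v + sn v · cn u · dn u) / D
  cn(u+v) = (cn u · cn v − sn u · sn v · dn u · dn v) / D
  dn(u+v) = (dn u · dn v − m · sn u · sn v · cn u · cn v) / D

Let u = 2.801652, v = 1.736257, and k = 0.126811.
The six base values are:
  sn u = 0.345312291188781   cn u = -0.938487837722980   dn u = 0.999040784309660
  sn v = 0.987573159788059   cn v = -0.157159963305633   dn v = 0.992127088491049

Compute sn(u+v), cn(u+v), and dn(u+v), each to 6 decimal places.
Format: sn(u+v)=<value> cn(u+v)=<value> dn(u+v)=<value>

m = k² = 0.016081029721
D = 1 − m·sn²u·sn²v = 0.9981298498124862
sn(u+v) = (sn u·cn v·dn v + sn v·cn u·dn u)/D = -0.9797783837328807/0.9981298498124862 = -0.9816141496188566
cn(u+v) = (cn u·cn v − sn u·sn v·dn u·dn v)/D = -0.1905190695349948/0.9981298498124862 = -0.1908760363902419
dn(u+v) = (dn u·dn v − m·sn u·sn v·cn u·cn v)/D = 0.9903665788159923/0.9981298498124862 = 0.9922221833181802

sn(u+v)=-0.981614 cn(u+v)=-0.190876 dn(u+v)=0.992222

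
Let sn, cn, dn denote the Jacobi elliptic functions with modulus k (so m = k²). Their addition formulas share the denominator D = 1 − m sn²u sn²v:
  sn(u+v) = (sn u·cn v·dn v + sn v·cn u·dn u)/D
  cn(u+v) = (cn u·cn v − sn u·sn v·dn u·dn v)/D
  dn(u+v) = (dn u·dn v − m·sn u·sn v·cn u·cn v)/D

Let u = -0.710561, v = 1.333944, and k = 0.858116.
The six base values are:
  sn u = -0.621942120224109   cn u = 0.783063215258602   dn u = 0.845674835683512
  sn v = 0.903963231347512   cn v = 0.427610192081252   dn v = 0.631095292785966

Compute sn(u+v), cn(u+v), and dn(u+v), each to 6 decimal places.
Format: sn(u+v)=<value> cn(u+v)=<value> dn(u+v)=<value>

m = k² = 0.736363069456
D = 1 − m·sn²u·sn²v = 0.7672479735137757
sn(u+v) = (sn u·cn v·dn v + sn v·cn u·dn u)/D = 0.4307806597355752/0.7672479735137757 = 0.5614621017019091
cn(u+v) = (cn u·cn v − sn u·sn v·dn u·dn v)/D = 0.6348995795074825/0.7672479735137757 = 0.8275024521730888
dn(u+v) = (dn u·dn v − m·sn u·sn v·cn u·cn v)/D = 0.6723251463524899/0.7672479735137757 = 0.8762814234274658

sn(u+v)=0.561462 cn(u+v)=0.827502 dn(u+v)=0.876281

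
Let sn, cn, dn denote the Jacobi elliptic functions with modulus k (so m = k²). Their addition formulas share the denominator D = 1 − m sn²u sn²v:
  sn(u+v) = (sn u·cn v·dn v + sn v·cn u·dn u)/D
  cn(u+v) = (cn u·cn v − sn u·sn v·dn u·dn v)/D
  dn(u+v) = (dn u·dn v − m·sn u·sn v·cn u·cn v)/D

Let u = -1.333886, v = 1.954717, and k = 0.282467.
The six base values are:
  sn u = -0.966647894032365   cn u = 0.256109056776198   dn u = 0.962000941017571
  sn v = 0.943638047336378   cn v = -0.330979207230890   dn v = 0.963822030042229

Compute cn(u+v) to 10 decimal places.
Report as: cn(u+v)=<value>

cn(u+v)=0.8151034554

m = k² = 0.079787606089
D = 1 − m·sn²u·sn²v = 0.933613015880199
cn(u+v) = (cn u·cn v − sn u·sn v·dn u·dn v)/D = 0.7609911952836739/0.933613015880199 = 0.8151034554356772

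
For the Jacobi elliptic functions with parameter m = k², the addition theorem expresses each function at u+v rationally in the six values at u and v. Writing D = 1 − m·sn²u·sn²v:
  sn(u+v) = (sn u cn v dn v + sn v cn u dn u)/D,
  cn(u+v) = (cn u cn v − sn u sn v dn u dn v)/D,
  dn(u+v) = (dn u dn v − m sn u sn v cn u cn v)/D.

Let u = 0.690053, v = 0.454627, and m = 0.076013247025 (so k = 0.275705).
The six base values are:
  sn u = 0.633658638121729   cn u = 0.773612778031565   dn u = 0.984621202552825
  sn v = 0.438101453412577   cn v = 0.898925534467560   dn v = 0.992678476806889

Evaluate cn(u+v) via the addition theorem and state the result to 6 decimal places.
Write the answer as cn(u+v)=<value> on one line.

cn(u+v)=0.426583

m = k² = 0.076013247025
D = 1 − m·sn²u·sn²v = 0.9941419996722926
cn(u+v) = (cn u·cn v − sn u·sn v·dn u·dn v)/D = 0.4240840148591743/0.9941419996722926 = 0.4265829378488874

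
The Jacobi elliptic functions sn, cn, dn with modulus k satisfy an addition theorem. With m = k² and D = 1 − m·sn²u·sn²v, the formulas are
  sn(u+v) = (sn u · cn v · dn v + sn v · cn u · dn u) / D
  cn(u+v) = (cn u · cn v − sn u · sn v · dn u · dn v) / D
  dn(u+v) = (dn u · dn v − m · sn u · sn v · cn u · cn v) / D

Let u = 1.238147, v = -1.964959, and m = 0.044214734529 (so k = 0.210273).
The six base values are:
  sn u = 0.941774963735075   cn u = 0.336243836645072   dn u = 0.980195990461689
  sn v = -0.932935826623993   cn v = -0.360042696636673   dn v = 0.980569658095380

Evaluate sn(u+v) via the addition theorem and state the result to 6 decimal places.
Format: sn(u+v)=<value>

m = k² = 0.044214734529
D = 1 − m·sn²u·sn²v = 0.9658677556535304
sn(u+v) = (sn u·cn v·dn v + sn v·cn u·dn u)/D = -0.6399722970970691/0.9658677556535304 = -0.662587909526028

sn(u+v)=-0.662588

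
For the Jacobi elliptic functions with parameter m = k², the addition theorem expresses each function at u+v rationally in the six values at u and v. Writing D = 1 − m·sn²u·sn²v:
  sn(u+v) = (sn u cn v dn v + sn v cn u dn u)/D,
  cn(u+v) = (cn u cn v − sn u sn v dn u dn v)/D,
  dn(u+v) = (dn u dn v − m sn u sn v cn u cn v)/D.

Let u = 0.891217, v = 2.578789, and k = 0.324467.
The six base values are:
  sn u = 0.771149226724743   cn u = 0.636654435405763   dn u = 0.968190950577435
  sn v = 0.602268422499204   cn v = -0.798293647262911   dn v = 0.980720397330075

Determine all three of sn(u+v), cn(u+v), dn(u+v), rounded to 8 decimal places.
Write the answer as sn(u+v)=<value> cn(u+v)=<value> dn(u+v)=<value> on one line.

m = k² = 0.105278834089
D = 1 − m·sn²u·sn²v = 0.9772909948833809
sn(u+v) = (sn u·cn v·dn v + sn v·cn u·dn u)/D = -0.2324948369692631/0.9772909948833809 = -0.237897246763239
cn(u+v) = (cn u·cn v − sn u·sn v·dn u·dn v)/D = -0.949233290325821/0.9772909948833809 = -0.9712903273390869
dn(u+v) = (dn u·dn v − m·sn u·sn v·cn u·cn v)/D = 0.9743751651476559/0.9772909948833809 = 0.9970164160408815

sn(u+v)=-0.23789725 cn(u+v)=-0.97129033 dn(u+v)=0.99701642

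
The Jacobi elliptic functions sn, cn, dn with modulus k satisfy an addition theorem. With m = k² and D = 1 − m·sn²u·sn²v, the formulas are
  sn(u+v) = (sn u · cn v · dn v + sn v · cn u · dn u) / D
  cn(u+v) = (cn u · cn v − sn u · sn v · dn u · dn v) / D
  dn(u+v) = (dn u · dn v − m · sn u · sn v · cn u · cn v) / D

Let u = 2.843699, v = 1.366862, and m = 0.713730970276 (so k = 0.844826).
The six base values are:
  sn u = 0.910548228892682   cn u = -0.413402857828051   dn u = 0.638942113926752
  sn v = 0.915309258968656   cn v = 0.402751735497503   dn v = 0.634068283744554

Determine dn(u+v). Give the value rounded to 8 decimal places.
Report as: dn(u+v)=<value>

m = k² = 0.713730970276
D = 1 − m·sn²u·sn²v = 0.5042346598731556
dn(u+v) = (dn u·dn v − m·sn u·sn v·cn u·cn v)/D = 0.5041742100933736/0.5042346598731556 = 0.9998801157782425

dn(u+v)=0.99988012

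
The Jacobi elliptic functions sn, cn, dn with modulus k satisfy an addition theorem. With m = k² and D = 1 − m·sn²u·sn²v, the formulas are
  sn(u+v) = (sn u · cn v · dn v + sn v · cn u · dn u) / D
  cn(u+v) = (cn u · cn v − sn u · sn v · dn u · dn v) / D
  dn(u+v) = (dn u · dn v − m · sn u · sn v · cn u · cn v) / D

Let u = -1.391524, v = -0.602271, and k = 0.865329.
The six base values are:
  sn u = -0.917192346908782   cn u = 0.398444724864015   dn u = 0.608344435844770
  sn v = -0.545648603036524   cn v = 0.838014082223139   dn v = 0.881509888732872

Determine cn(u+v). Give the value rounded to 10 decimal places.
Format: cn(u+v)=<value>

cn(u+v)=0.0806474175

m = k² = 0.748794278241
D = 1 − m·sn²u·sn²v = 0.8124532869461555
cn(u+v) = (cn u·cn v − sn u·sn v·dn u·dn v)/D = 0.06552225943466183/0.8124532869461555 = 0.08064741750377613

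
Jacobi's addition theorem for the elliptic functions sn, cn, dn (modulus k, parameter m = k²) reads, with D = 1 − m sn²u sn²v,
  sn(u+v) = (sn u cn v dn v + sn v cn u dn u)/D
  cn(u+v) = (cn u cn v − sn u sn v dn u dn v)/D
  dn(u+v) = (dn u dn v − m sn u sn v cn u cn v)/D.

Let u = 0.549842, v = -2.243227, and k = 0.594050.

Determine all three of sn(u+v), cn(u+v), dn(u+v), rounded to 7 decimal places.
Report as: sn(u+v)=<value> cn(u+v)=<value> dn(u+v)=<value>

sn(u+v)=-0.9990975 cn(u+v)=0.0424747 dn(u+v)=0.8048237

sn u = 0.5147160521078101, cn u = 0.8573607092131935, dn u = 0.952106348283701
sn v = -0.9189148526314288, cn v = -0.3944559463531505, dn v = 0.8378624778839739
m = k² = 0.3528954025
D = 1 − m·sn²u·sn²v = 0.9210536659666633
sn(u+v) = (sn u·cn v·dn v + sn v·cn u·dn u)/D = -0.9202224549716621/0.9210536659666633 = -0.9990975433617879
cn(u+v) = (cn u·cn v − sn u·sn v·dn u·dn v)/D = 0.0391214641412748/0.9210536659666633 = 0.04247468479506684
dn(u+v) = (dn u·dn v − m·sn u·sn v·cn u·cn v)/D = 0.7412858580274741/0.9210536659666633 = 0.8048237420014833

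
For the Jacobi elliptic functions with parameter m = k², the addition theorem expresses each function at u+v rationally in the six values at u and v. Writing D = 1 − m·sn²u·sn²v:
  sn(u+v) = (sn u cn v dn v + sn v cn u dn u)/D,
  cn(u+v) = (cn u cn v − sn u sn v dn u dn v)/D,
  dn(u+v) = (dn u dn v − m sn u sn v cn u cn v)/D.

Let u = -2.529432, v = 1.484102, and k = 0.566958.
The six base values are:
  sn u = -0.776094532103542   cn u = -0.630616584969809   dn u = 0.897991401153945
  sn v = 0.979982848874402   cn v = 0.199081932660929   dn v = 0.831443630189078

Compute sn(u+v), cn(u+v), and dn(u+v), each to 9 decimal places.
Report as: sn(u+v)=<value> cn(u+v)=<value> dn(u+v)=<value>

sn(u+v)=-0.839513561 cn(u+v)=0.543338734 dn(u+v)=0.879462096

m = k² = 0.321441373764
D = 1 − m·sn²u·sn²v = 0.814062078132435
sn(u+v) = (sn u·cn v·dn v + sn v·cn u·dn u)/D = -0.6834161544190532/0.814062078132435 = -0.8395135614066427
cn(u+v) = (cn u·cn v − sn u·sn v·dn u·dn v)/D = 0.4423114591917912/0.814062078132435 = 0.543338734321726
dn(u+v) = (dn u·dn v − m·sn u·sn v·cn u·cn v)/D = 0.7159367413297462/0.814062078132435 = 0.879462095780458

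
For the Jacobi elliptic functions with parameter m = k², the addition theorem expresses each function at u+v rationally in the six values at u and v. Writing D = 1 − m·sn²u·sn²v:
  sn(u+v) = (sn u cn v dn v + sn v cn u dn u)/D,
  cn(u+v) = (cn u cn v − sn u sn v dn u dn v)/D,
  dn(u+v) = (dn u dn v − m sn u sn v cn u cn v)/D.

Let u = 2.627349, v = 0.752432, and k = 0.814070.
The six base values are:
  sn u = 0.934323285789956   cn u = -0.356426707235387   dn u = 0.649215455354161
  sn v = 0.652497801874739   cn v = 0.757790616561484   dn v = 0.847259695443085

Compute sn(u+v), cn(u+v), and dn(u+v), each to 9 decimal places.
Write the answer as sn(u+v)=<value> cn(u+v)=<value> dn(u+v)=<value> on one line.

m = k² = 0.6627099649
D = 1 − m·sn²u·sn²v = 0.753693454970803
sn(u+v) = (sn u·cn v·dn v + sn v·cn u·dn u)/D = 0.4488915034139546/0.753693454970803 = 0.5955889631963754
cn(u+v) = (cn u·cn v − sn u·sn v·dn u·dn v)/D = -0.6054339288713388/0.753693454970803 = -0.8032893544163688
dn(u+v) = (dn u·dn v − m·sn u·sn v·cn u·cn v)/D = 0.6591778154786794/0.753693454970803 = 0.8745967092207468

sn(u+v)=0.595588963 cn(u+v)=-0.803289354 dn(u+v)=0.874596709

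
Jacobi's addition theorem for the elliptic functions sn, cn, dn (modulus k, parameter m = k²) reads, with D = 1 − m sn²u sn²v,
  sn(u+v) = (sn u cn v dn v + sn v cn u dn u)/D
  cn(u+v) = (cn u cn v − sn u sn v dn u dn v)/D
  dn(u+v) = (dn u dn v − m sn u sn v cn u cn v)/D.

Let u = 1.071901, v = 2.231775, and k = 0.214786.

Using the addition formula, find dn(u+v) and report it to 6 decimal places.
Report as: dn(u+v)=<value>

dn(u+v)=0.999642

sn u = 0.8744919457455607, cn u = 0.4850400363126154, dn u = 0.9822018157472355
sn v = 0.8084838517779163, cn v = -0.5885183611531116, dn v = 0.9848072531349331
m = k² = 0.046133025796
D = 1 − m·sn²u·sn²v = 0.9769396301713138
dn(u+v) = (dn u·dn v − m·sn u·sn v·cn u·cn v)/D = 0.9765900516049946/0.9769396301713138 = 0.9996421697354442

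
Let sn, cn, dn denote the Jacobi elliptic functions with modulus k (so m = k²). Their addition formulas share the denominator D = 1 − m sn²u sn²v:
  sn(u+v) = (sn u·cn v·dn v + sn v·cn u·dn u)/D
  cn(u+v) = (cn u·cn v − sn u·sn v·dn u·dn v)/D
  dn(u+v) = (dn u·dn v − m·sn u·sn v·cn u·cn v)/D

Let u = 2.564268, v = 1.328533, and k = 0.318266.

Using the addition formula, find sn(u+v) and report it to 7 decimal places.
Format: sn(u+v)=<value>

sn(u+v)=-0.6148556

sn u = 0.6109689050959989, cn u = -0.7916545945081076, dn u = 0.9809123063087176
sn v = 0.9637572546096844, cn v = 0.2667807230427341, dn v = 0.9517961922394895
m = k² = 0.101293246756
D = 1 − m·sn²u·sn²v = 0.9648800387963788
sn(u+v) = (sn u·cn v·dn v + sn v·cn u·dn u)/D = -0.5932618974518374/0.9648800387963788 = -0.6148556023522786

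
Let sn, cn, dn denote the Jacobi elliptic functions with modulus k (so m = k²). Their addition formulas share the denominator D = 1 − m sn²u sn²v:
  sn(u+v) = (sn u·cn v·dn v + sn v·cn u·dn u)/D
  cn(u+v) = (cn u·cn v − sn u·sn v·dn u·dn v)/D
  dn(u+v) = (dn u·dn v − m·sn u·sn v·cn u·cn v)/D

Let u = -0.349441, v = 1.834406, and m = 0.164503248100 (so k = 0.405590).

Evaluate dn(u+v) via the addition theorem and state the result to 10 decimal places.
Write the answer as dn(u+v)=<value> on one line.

sn u = -0.3413007373015562, cn u = 0.9399541513911272, dn u = 0.990372476821832
sn v = 0.9845687944030088, cn v = -0.1749979688105145, dn v = 0.9168067118677183
m = k² = 0.1645032481
D = 1 − m·sn²u·sn²v = 0.9814244764112917
dn(u+v) = (dn u·dn v − m·sn u·sn v·cn u·cn v)/D = 0.8988873379714608/0.9814244764112917 = 0.9159006725187466

dn(u+v)=0.9159006725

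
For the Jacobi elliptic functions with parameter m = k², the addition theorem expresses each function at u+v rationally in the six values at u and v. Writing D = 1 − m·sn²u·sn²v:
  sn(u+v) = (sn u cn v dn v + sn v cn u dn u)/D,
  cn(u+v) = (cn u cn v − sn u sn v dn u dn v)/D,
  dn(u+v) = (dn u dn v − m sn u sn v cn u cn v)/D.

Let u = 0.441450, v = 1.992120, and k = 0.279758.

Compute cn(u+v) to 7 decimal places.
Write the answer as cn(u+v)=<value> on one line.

sn u = 0.4262755107180828, cn u = 0.9045933832181383, dn u = 0.9928637807987678
sn v = 0.930750177525221, cn v = -0.3656557220074227, dn v = 0.9655049205868111
m = k² = 0.078264538564
D = 1 − m·sn²u·sn²v = 0.987679961888715
cn(u+v) = (cn u·cn v − sn u·sn v·dn u·dn v)/D = -0.7111059533468673/0.987679961888715 = -0.7199760861676668

cn(u+v)=-0.7199761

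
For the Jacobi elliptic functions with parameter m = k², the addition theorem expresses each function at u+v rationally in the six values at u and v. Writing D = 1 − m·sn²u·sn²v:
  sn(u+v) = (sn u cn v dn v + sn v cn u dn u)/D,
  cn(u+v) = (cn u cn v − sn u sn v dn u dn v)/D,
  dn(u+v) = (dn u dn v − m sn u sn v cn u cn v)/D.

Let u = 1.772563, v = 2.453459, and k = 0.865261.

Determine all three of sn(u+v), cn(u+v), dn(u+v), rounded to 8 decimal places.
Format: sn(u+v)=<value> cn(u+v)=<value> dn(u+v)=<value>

sn(u+v)=0.08211812 cn(u+v)=-0.99662260 dn(u+v)=0.99747250

sn u = 0.9810927947229357, cn u = 0.1935379243009999, dn u = 0.5285513479473579
sn v = 0.9885118509289511, cn v = -0.151143377536097, dn v = 0.5180988420098944
m = k² = 0.748676598121
D = 1 − m·sn²u·sn²v = 0.2958289094803038
sn(u+v) = (sn u·cn v·dn v + sn v·cn u·dn u)/D = 0.02429291524601051/0.2958289094803038 = 0.08211812458994284
cn(u+v) = (cn u·cn v − sn u·sn v·dn u·dn v)/D = -0.2948297779281393/0.2958289094803038 = -0.9966226034030287
dn(u+v) = (dn u·dn v − m·sn u·sn v·cn u·cn v)/D = 0.2950812013428047/0.2958289094803038 = 0.997472498077309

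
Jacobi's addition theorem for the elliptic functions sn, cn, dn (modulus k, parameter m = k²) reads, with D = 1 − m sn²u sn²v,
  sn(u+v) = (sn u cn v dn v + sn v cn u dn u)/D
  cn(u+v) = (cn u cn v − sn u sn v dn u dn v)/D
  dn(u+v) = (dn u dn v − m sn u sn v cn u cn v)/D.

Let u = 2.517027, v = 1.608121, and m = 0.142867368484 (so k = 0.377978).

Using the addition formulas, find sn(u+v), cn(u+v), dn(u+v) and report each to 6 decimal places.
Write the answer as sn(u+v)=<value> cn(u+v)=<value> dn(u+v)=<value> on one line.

sn(u+v)=-0.750120 cn(u+v)=-0.661301 dn(u+v)=0.958964

sn u = 0.6727712102187746, cn u = -0.7398505921473371, dn u = 0.9671272999647194
sn v = 0.9997574385075304, cn v = 0.02202417192226632, dn v = 0.9258520029435016
m = k² = 0.142867368484
D = 1 − m·sn²u·sn²v = 0.9353665809062673
sn(u+v) = (sn u·cn v·dn v + sn v·cn u·dn u)/D = -0.7016375846465715/0.9353665809062673 = -0.750120432960906
cn(u+v) = (cn u·cn v − sn u·sn v·dn u·dn v)/D = -0.6185590840716882/0.9353665809062673 = -0.661301244558441
dn(u+v) = (dn u·dn v − m·sn u·sn v·cn u·cn v)/D = 0.8969825564754779/0.9353665809062673 = 0.9589636563735263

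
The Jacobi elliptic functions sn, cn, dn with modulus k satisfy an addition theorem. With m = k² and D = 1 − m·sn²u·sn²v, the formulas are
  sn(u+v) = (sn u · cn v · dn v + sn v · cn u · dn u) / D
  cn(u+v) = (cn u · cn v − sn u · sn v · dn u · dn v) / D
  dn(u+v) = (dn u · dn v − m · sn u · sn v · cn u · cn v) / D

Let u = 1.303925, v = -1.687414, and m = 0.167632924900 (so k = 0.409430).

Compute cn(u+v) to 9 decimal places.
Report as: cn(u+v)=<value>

sn u = 0.9520468900772882, cn u = 0.3059521516416643, dn u = 0.920900995336658
sn v = -0.9992033794988552, cn v = -0.03990747296017077, dn v = 0.9124878346414939
m = k² = 0.1676329249
D = 1 − m·sn²u·sn²v = 0.8483006259889988
cn(u+v) = (cn u·cn v − sn u·sn v·dn u·dn v)/D = 0.7871683456394351/0.8483006259889988 = 0.9279355944382428

cn(u+v)=0.927935594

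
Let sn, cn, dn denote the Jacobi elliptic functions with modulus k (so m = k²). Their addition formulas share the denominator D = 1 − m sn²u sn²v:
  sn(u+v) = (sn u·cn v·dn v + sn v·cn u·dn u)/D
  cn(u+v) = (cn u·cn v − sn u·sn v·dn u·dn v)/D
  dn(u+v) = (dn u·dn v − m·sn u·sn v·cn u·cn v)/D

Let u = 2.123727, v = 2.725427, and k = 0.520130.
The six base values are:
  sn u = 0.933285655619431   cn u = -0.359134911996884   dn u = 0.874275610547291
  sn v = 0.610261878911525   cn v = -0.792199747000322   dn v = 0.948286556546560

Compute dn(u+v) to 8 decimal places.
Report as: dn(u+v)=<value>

dn(u+v)=0.86076499

m = k² = 0.2705352169
D = 1 − m·sn²u·sn²v = 0.9122422514453737
dn(u+v) = (dn u·dn v − m·sn u·sn v·cn u·cn v)/D = 0.785226188474072/0.9122422514453737 = 0.8607649856493108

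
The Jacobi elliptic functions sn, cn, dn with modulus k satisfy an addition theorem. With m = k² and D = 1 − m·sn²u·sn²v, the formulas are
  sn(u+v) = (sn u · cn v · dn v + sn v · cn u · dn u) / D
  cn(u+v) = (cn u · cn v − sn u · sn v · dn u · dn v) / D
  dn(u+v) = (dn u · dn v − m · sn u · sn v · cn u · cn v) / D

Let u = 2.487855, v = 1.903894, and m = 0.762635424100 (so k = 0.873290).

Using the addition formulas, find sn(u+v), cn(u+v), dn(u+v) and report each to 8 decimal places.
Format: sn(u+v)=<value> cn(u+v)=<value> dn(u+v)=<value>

sn u = 0.9884855156086342, cn u = -0.151315516163851, dn u = 0.504803100737544
sn v = 0.9908047699680422, cn v = 0.1352993267114623, dn v = 0.5013235578597201
m = k² = 0.7626354241
D = 1 − m·sn²u·sn²v = 0.2684672539381682
sn(u+v) = (sn u·cn v·dn v + sn v·cn u·dn u)/D = -0.008634441440137704/0.2684672539381682 = -0.03216199113105369
cn(u+v) = (cn u·cn v − sn u·sn v·dn u·dn v)/D = -0.2683283675985782/0.2684672539381682 = -0.9994826693477411
dn(u+v) = (dn u·dn v − m·sn u·sn v·cn u·cn v)/D = 0.2683613408014926/0.2684672539381682 = 0.9996054895518098

sn(u+v)=-0.03216199 cn(u+v)=-0.99948267 dn(u+v)=0.99960549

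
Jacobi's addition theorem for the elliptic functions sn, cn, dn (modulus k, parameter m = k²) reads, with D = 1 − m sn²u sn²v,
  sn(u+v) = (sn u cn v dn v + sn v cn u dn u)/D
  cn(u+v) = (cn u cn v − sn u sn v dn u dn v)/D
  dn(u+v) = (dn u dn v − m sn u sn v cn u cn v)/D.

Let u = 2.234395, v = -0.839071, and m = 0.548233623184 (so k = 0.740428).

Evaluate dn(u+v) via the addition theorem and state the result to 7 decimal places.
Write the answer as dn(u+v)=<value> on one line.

sn u = 0.9739066051014716, cn u = -0.226949167303443, dn u = 0.6928229618321377
sn v = -0.7122023245217798, cn v = 0.7019742509136453, dn v = 0.8496577428777586
m = k² = 0.548233623184
D = 1 − m·sn²u·sn²v = 0.7362411361166699
dn(u+v) = (dn u·dn v − m·sn u·sn v·cn u·cn v)/D = 0.5280814353645628/0.7362411361166699 = 0.7172669516266737

dn(u+v)=0.7172670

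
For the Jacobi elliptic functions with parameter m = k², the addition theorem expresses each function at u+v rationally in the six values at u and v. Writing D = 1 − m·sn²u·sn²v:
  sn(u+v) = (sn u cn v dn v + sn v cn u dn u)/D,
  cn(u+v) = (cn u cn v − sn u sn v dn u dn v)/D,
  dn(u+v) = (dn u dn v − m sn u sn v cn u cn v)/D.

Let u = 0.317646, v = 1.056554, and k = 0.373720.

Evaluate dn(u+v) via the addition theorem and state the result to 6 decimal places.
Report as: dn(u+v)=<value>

sn u = 0.3116369875457543, cn u = 0.9502012355250899, dn u = 0.9931947994233577
sn v = 0.8596831453929145, cn v = 0.5108276514905444, dn v = 0.9469839793406981
m = k² = 0.1396666384
D = 1 − m·sn²u·sn²v = 0.9899753896721522
dn(u+v) = (dn u·dn v − m·sn u·sn v·cn u·cn v)/D = 0.9223772954576024/0.9899753896721522 = 0.931717399321476

dn(u+v)=0.931717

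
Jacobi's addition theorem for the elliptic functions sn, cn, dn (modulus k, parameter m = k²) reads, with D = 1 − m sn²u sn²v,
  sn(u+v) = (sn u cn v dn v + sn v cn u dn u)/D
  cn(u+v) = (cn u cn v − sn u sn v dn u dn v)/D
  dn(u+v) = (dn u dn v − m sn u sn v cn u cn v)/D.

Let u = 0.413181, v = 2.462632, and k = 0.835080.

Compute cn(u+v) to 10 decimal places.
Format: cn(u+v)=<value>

cn(u+v)=-0.4574087972

sn u = 0.3942931353296948, cn u = 0.9189847242647067, dn u = 0.9442370974195904
sn v = 0.9761173879778812, cn v = -0.2172437453351386, dn v = 0.5792694751666351
m = k² = 0.6973586064
D = 1 − m·sn²u·sn²v = 0.8967003867871343
cn(u+v) = (cn u·cn v − sn u·sn v·dn u·dn v)/D = -0.4101586454081028/0.8967003867871343 = -0.4574087972435206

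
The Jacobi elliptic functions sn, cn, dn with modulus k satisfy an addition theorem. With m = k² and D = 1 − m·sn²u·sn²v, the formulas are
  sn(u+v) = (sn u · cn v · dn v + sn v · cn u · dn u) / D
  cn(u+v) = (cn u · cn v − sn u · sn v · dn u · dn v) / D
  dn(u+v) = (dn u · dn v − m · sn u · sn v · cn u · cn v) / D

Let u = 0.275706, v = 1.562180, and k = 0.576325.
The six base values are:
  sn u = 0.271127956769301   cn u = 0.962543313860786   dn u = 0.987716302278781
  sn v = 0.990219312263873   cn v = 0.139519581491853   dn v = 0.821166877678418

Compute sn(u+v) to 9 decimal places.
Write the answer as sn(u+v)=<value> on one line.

sn(u+v)=0.996337385

m = k² = 0.332150505625
D = 1 − m·sn²u·sn²v = 0.9760587785047987
sn(u+v) = (sn u·cn v·dn v + sn v·cn u·dn u)/D = 0.9724838506964702/0.9760587785047987 = 0.996337384707707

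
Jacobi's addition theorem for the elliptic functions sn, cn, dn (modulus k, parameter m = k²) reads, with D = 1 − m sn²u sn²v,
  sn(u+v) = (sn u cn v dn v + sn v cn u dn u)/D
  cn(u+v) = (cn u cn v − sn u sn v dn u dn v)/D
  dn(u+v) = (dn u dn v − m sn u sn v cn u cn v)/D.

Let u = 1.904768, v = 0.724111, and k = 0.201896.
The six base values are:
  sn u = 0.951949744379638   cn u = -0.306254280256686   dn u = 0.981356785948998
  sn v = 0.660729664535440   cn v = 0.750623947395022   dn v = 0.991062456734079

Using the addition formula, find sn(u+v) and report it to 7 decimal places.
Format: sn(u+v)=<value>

m = k² = 0.040761994816
D = 1 − m·sn²u·sn²v = 0.9838738355687096
sn(u+v) = (sn u·cn v·dn v + sn v·cn u·dn u)/D = 0.5095910877420008/0.9838738355687096 = 0.5179435302773768

sn(u+v)=0.5179435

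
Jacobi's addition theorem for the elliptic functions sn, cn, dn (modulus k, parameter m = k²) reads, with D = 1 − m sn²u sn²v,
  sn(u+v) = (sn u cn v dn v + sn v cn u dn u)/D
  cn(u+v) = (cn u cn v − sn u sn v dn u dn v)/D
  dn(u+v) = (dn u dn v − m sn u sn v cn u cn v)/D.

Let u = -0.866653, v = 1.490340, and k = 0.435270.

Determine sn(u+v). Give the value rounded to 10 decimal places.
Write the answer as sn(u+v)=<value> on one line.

sn u = -0.7506388945457521, cn u = 0.660712683392056, dn u = 0.9451175167638201
sn v = 0.98910017040216, cn v = 0.1472441948275652, dn v = 0.9025783516708434
m = k² = 0.1894599729
D = 1 − m·sn²u·sn²v = 0.895561613972147
sn(u+v) = (sn u·cn v·dn v + sn v·cn u·dn u)/D = 0.5178852439942085/0.895561613972147 = 0.5782798591569774

sn(u+v)=0.5782798592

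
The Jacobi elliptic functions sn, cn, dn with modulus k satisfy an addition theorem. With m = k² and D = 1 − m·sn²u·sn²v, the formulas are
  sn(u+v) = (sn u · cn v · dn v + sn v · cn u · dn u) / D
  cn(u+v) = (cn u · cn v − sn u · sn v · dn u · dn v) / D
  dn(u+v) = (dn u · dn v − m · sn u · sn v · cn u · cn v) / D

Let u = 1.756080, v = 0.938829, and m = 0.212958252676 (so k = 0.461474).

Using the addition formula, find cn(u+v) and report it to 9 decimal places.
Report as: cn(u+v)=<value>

sn u = 0.996822006074079, cn u = -0.07966108338736508, dn u = 0.8879150615842275
sn v = 0.7921367664451616, cn v = 0.6103436271853778, dn v = 0.930791499611829
m = k² = 0.212958252676
D = 1 − m·sn²u·sn²v = 0.8672207989222327
cn(u+v) = (cn u·cn v − sn u·sn v·dn u·dn v)/D = -0.7012124453519594/0.8672207989222327 = -0.8085742941398711

cn(u+v)=-0.808574294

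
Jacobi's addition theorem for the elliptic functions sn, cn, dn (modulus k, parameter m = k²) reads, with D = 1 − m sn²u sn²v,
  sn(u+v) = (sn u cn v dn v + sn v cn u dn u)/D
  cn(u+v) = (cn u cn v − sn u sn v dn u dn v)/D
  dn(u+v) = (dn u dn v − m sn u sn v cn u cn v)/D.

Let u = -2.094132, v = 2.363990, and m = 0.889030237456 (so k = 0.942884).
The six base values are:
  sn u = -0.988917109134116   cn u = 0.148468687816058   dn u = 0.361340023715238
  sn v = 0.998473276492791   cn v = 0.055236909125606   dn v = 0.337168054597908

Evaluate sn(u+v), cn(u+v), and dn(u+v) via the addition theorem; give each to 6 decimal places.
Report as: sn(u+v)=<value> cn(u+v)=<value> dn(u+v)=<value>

sn(u+v)=0.263836 cn(u+v)=0.964568 dn(u+v)=0.968563

m = k² = 0.889030237456
D = 1 − m·sn²u·sn²v = 0.1332193549701459
sn(u+v) = (sn u·cn v·dn v + sn v·cn u·dn u)/D = 0.03514806191427948/0.1332193549701459 = 0.2638360013239522
cn(u+v) = (cn u·cn v − sn u·sn v·dn u·dn v)/D = 0.1284990672430416/0.1332193549701459 = 0.964567553054418
dn(u+v) = (dn u·dn v − m·sn u·sn v·cn u·cn v)/D = 0.1290313946365255/0.1332193549701459 = 0.9685634243270512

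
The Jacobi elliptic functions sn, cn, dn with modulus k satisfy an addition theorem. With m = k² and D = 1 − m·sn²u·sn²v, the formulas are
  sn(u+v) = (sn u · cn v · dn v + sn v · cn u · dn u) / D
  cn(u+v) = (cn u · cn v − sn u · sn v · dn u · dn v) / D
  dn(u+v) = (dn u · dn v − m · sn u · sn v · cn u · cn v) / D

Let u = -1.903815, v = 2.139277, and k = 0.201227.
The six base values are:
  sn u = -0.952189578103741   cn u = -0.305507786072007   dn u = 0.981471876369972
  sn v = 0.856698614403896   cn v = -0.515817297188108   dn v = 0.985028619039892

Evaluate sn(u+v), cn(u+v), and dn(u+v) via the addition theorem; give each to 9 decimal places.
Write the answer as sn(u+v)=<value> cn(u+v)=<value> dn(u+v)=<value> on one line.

sn(u+v)=0.233207545 cn(u+v)=0.972426985 dn(u+v)=0.998898291

m = k² = 0.040492305529
D = 1 − m·sn²u·sn²v = 0.973055167913207
sn(u+v) = (sn u·cn v·dn v + sn v·cn u·dn u)/D = 0.226923806699831/0.973055167913207 = 0.2332075448368327
cn(u+v) = (cn u·cn v − sn u·sn v·dn u·dn v)/D = 0.9462251031099615/0.973055167913207 = 0.9724269849357208
dn(u+v) = (dn u·dn v − m·sn u·sn v·cn u·cn v)/D = 0.9719831440184371/0.973055167913207 = 0.9988982907340506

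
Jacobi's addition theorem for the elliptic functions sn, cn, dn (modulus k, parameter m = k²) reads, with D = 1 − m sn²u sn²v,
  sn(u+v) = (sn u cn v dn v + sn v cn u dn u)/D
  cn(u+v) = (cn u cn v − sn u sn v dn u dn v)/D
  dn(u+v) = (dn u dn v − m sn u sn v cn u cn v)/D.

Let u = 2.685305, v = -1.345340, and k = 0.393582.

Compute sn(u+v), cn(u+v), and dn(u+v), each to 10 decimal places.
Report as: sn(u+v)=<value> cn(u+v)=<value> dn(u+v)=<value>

sn(u+v)=0.9626400601 cn(u+v)=0.2707842586 dn(u+v)=0.9254467097

sn u = 0.5521288950070301, cn u = -0.8337587680488379, dn u = 0.9761030864697181
sn v = -0.9639749463987295, cn v = 0.2659930501264394, dn v = 0.9252314420867902
m = k² = 0.154906790724
D = 1 − m·sn²u·sn²v = 0.9561183547506436
sn(u+v) = (sn u·cn v·dn v + sn v·cn u·dn u)/D = 0.9203978304653866/0.9561183547506436 = 0.9626400600848491
cn(u+v) = (cn u·cn v − sn u·sn v·dn u·dn v)/D = 0.258901799850227/0.9561183547506436 = 0.2707842586263797
dn(u+v) = (dn u·dn v − m·sn u·sn v·cn u·cn v)/D = 0.8848365855266957/0.9561183547506436 = 0.9254467097407222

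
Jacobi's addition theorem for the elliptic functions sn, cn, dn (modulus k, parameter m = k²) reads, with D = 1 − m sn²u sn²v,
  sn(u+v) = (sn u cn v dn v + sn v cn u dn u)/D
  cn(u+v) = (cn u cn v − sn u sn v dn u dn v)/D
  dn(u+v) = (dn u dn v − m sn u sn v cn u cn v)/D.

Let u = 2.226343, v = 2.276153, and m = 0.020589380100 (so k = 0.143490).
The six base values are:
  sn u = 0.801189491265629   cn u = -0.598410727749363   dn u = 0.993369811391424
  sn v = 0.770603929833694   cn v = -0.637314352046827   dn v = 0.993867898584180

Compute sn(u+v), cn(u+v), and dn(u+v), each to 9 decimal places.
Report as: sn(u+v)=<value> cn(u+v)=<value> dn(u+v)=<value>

sn(u+v)=-0.973196630 cn(u+v)=-0.229974604 dn(u+v)=0.990201776

m = k² = 0.0205893801
D = 1 − m·sn²u·sn²v = 0.9921516891012729
sn(u+v) = (sn u·cn v·dn v + sn v·cn u·dn u)/D = -0.9655586806859254/0.9921516891012729 = -0.9731966304069528
cn(u+v) = (cn u·cn v − sn u·sn v·dn u·dn v)/D = -0.2281696919806922/0.9921516891012729 = -0.2299746041730541
dn(u+v) = (dn u·dn v − m·sn u·sn v·cn u·cn v)/D = 0.982430364809985/0.9921516891012729 = 0.9902017762020908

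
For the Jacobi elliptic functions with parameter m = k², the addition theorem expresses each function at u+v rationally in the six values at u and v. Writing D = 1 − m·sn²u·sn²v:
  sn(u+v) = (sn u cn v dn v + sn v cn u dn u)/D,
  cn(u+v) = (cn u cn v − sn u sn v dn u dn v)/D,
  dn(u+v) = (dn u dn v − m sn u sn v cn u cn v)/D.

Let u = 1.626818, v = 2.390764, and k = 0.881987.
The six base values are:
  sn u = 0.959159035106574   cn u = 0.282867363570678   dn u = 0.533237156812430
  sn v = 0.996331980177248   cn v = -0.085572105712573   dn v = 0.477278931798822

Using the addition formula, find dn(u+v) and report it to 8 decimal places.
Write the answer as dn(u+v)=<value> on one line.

dn(u+v)=0.94100052

m = k² = 0.777901068169
D = 1 − m·sn²u·sn²v = 0.2895823331244962
dn(u+v) = (dn u·dn v − m·sn u·sn v·cn u·cn v)/D = 0.2724971260190499/0.2895823331244962 = 0.9410005198828859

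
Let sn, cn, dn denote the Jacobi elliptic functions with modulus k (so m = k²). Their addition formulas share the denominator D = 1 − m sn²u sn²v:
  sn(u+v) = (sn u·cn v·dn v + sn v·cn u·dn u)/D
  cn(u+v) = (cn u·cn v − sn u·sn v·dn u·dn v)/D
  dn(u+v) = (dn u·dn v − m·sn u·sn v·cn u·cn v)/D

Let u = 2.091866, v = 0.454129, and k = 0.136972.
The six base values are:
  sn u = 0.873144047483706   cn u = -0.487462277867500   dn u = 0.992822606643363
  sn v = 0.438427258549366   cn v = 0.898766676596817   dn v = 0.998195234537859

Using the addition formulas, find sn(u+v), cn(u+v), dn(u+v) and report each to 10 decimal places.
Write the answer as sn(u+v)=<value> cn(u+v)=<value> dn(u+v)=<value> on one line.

sn(u+v)=0.5727282903 cn(u+v)=-0.8197452687 dn(u+v)=0.9969182274

m = k² = 0.018761328784
D = 1 − m·sn²u·sn²v = 0.9972506471187209
sn(u+v) = (sn u·cn v·dn v + sn v·cn u·dn u)/D = 0.5711536580957649/0.9972506471187209 = 0.5727282902708111
cn(u+v) = (cn u·cn v − sn u·sn v·dn u·dn v)/D = -0.8174914996637785/0.9972506471187209 = -0.8197452686801392
dn(u+v) = (dn u·dn v − m·sn u·sn v·cn u·cn v)/D = 0.994177347431408/0.9972506471187209 = 0.9969182274323989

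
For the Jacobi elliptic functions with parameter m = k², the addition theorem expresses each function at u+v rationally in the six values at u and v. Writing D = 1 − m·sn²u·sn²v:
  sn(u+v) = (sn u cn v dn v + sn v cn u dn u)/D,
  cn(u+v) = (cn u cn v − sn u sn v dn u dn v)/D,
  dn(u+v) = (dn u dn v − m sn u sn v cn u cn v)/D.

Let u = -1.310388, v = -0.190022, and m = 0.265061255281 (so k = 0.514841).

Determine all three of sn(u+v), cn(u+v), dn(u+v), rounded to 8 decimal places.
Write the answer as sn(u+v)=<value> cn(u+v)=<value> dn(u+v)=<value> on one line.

sn u = -0.9457299784431975, cn u = 0.324953547255341, dn u = 0.8734574042534605
sn v = -0.1885851113590185, cn v = 0.9820568495630518, dn v = 0.9952754745677867
m = k² = 0.265061255281
D = 1 − m·sn²u·sn²v = 0.9915686839902033
sn(u+v) = (sn u·cn v·dn v + sn v·cn u·dn u)/D = -0.9778993434324939/0.9915686839902033 = -0.9862144289362768
cn(u+v) = (cn u·cn v − sn u·sn v·dn u·dn v)/D = 0.1640772049504778/0.9915686839902033 = 0.1654723546635311
dn(u+v) = (dn u·dn v − m·sn u·sn v·cn u·cn v)/D = 0.85424457216522/0.9915686839902033 = 0.8615082202148892

sn(u+v)=-0.98621443 cn(u+v)=0.16547235 dn(u+v)=0.86150822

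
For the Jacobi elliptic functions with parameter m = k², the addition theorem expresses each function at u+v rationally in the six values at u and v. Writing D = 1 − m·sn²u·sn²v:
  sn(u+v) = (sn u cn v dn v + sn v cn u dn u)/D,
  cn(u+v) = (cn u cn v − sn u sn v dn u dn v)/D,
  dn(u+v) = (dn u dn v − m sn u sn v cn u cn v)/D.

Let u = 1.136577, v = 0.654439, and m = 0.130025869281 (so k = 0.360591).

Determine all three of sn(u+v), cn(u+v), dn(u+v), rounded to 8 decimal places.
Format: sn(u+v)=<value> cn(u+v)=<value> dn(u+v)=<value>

sn u = 0.896610783963164, cn u = 0.4428194915323404, dn u = 0.9462931821975722
sn v = 0.6042901381761521, cn v = 0.796764349668738, dn v = 0.9759707470824915
m = k² = 0.130025869281
D = 1 − m·sn²u·sn²v = 0.9618294255901394
sn(u+v) = (sn u·cn v·dn v + sn v·cn u·dn u)/D = 0.9504412764568527/0.9618294255901394 = 0.9881599077442454
cn(u+v) = (cn u·cn v − sn u·sn v·dn u·dn v)/D = -0.1475710809682101/0.9618294255901394 = -0.1534274966454333
dn(u+v) = (dn u·dn v − m·sn u·sn v·cn u·cn v)/D = 0.8986981999600186/0.9618294255901394 = 0.9343633871552786

sn(u+v)=0.98815991 cn(u+v)=-0.15342750 dn(u+v)=0.93436339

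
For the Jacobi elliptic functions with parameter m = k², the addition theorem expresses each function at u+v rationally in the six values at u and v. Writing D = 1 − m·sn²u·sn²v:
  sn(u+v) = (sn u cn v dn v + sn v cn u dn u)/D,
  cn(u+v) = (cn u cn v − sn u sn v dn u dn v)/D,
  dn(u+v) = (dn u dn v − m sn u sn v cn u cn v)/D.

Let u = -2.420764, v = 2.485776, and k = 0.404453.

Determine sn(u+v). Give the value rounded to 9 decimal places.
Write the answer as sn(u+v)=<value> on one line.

sn(u+v)=0.064958744

sn u = -0.7497137541135079, cn u = -0.6617622585891632, dn u = 0.9529193144106534
sn v = 0.707183067476452, cn v = -0.7070304866656005, dn v = 0.9582229575403686
m = k² = 0.163582229209
D = 1 − m·sn²u·sn²v = 0.9540176898810105
sn(u+v) = (sn u·cn v·dn v + sn v·cn u·dn u)/D = 0.06197179131260171/0.9540176898810105 = 0.06495874444459318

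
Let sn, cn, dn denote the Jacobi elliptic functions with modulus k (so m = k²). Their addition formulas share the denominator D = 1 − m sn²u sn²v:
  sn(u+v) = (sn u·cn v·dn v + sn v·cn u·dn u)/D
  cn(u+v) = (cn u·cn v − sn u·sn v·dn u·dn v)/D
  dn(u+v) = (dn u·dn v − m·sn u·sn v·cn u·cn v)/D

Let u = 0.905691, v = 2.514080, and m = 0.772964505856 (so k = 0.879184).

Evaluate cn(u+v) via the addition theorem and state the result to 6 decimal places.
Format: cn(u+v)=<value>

sn u = 0.7349232634534126, cn u = 0.6781502759971317, dn u = 0.763225024336702
sn v = 0.9885239746155055, cn v = -0.1510640645897079, dn v = 0.4946461522643886
m = k² = 0.772964505856
D = 1 − m·sn²u·sn²v = 0.5920396507367157
cn(u+v) = (cn u·cn v − sn u·sn v·dn u·dn v)/D = -0.3767129571530928/0.5920396507367157 = -0.6362968370181337

cn(u+v)=-0.636297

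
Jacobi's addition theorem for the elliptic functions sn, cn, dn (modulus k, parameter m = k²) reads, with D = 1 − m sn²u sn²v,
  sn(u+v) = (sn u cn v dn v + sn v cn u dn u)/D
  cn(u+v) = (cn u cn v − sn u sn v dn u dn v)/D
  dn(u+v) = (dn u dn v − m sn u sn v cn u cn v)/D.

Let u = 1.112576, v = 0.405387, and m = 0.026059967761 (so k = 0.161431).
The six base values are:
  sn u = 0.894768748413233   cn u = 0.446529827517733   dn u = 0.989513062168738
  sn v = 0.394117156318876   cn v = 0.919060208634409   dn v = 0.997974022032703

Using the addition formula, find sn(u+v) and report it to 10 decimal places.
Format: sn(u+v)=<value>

m = k² = 0.026059967761
D = 1 − m·sn²u·sn²v = 0.996759245226568
sn(u+v) = (sn u·cn v·dn v + sn v·cn u·dn u)/D = 0.9948198183925947/0.996759245226568 = 0.998054267524218

sn(u+v)=0.9980542675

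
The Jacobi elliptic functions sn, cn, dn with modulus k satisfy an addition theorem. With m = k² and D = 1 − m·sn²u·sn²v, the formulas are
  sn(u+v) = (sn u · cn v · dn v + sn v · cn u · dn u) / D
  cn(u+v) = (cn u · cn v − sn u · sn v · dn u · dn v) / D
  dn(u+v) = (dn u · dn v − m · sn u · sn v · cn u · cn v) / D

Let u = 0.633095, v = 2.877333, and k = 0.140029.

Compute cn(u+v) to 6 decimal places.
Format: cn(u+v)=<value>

cn(u+v)=-0.938297

sn u = 0.5910258094672099, cn u = 0.806652646771601, dn u = 0.9965694445198707
sn v = 0.2761264759922778, cn v = -0.9611213082936441, dn v = 0.9992522016674023
m = k² = 0.019608120841
D = 1 − m·sn²u·sn²v = 0.9994777662101484
cn(u+v) = (cn u·cn v − sn u·sn v·dn u·dn v)/D = -0.9378074413952031/0.9994777662101484 = -0.9382974520295846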